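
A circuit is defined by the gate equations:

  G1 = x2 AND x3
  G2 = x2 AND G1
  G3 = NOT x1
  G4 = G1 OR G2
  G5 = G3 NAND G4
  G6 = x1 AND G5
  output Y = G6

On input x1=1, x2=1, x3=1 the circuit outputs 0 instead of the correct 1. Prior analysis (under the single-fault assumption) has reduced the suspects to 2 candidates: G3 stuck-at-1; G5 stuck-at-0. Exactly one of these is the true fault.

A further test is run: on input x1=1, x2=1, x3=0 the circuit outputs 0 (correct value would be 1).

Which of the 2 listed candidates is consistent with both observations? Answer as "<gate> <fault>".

Evaluate each candidate on input x1=1, x2=1, x3=0:
  G3 stuck-at-1: G1=0, G2=0, G3=1 [stuck-at-1], G4=0, G5=1, G6=1 → 1 — eliminated
  G5 stuck-at-0: G1=0, G2=0, G3=0, G4=0, G5=0 [stuck-at-0], G6=0 → 0 — matches
Only G5 stuck-at-0 reproduces the observed 0.

G5 stuck-at-0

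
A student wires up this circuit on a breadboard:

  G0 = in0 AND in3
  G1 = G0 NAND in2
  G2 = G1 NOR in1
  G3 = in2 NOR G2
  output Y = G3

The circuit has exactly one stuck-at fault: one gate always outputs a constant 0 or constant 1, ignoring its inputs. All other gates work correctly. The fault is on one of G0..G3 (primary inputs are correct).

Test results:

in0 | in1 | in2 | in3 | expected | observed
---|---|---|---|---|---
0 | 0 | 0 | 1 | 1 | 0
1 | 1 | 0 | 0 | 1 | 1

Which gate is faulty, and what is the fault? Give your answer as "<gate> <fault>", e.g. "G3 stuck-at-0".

G1 stuck-at-0

Fault-free values for test 1 (in0=0, in1=0, in2=0, in3=1): G0=0, G1=1, G2=0, G3=1, giving Y=1. Observed 0.
Test 1: faults giving observed 0 are {G1 stuck-at-0, G2 stuck-at-1, G3 stuck-at-0}.
Test 2 (in0=1, in1=1, in2=0, in3=0): fault-free G0=0, G1=1, G2=0, G3=1 → 1; observed 1. Eliminates G2 stuck-at-1, G3 stuck-at-0.
Only G1 stuck-at-0 is consistent with every test.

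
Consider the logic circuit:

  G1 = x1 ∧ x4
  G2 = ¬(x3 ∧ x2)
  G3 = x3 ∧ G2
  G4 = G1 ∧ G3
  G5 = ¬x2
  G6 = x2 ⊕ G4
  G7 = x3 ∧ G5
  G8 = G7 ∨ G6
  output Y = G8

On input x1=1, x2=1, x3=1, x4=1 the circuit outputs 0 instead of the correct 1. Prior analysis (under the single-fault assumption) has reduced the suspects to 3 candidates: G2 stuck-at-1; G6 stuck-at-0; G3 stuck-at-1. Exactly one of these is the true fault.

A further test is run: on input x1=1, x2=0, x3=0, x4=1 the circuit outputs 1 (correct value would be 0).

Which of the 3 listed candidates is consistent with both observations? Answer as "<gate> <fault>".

Evaluate each candidate on input x1=1, x2=0, x3=0, x4=1:
  G2 stuck-at-1: G1=1, G2=1 [stuck-at-1], G3=0, G4=0, G5=1, G6=0, G7=0, G8=0 → 0 — eliminated
  G6 stuck-at-0: G1=1, G2=1, G3=0, G4=0, G5=1, G6=0 [stuck-at-0], G7=0, G8=0 → 0 — eliminated
  G3 stuck-at-1: G1=1, G2=1, G3=1 [stuck-at-1], G4=1, G5=1, G6=1, G7=0, G8=1 → 1 — matches
Only G3 stuck-at-1 reproduces the observed 1.

G3 stuck-at-1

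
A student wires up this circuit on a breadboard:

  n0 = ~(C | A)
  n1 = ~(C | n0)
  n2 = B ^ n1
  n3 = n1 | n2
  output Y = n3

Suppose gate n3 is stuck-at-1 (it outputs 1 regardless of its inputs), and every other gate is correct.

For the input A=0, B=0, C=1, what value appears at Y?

1

Propagate with n3 forced: n0=0, n1=0, n2=0, n3=1 [stuck-at-1].
So Y = 1. (Without the fault it would be 0.)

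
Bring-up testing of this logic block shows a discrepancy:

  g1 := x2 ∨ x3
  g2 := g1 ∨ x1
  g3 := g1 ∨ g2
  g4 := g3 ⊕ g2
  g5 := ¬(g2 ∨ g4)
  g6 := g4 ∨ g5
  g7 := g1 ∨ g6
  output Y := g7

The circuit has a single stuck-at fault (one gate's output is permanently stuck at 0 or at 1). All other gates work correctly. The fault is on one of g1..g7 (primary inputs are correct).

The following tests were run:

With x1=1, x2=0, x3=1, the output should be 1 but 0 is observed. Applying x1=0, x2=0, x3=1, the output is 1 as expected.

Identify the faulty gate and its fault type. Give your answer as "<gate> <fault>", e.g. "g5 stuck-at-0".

g1 stuck-at-0

Fault-free values for test 1 (x1=1, x2=0, x3=1): g1=1, g2=1, g3=1, g4=0, g5=0, g6=0, g7=1, giving Y=1. Observed 0.
Test 1: faults giving observed 0 are {g1 stuck-at-0, g7 stuck-at-0}.
Test 2 (x1=0, x2=0, x3=1): fault-free g1=1, g2=1, g3=1, g4=0, g5=0, g6=0, g7=1 → 1; observed 1. Eliminates g7 stuck-at-0.
Only g1 stuck-at-0 is consistent with every test.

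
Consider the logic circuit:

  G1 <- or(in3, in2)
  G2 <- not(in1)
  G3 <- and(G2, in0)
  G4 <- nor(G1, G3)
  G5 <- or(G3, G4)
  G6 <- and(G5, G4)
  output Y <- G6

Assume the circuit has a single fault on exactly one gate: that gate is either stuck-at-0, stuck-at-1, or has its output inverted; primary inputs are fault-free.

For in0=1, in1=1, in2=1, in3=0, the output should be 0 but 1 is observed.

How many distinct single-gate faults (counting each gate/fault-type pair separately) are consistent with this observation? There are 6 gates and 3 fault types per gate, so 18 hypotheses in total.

Fault-free: G1=1, G2=0, G3=0, G4=0, G5=0, G6=0 → 0. Observed 1.
  G1: stuck-at-0, inverted output ✓; others ✗
  G2: none of the 3 fault types match ✗
  G3: none of the 3 fault types match ✗
  G4: stuck-at-1, inverted output ✓; others ✗
  G5: none of the 3 fault types match ✗
  G6: stuck-at-1, inverted output ✓; others ✗
Consistent faults: {G1 stuck-at-0, G1 inverted output, G4 stuck-at-1, G4 inverted output, G6 stuck-at-1, G6 inverted output} — 6 in all.

6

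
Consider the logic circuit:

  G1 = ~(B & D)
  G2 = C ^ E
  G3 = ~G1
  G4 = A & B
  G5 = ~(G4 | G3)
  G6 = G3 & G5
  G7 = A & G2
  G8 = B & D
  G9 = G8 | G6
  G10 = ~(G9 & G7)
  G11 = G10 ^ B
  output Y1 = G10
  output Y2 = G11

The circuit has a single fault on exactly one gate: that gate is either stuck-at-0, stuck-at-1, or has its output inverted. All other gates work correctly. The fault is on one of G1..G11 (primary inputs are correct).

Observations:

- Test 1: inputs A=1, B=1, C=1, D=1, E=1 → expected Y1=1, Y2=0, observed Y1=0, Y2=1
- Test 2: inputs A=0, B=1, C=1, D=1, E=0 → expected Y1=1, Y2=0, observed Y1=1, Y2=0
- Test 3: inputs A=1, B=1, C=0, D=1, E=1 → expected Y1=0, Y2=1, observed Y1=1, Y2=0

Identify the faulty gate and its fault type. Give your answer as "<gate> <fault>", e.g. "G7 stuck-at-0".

G2 inverted output

Fault-free values for test 1 (A=1, B=1, C=1, D=1, E=1): G1=0, G2=0, G3=1, G4=1, G5=0, G6=0, G7=0, G8=1, G9=1, G10=1, G11=0, giving Y1=1, Y2=0. Observed Y1=0, Y2=1.
Test 1: faults giving observed Y1=0, Y2=1 are {G2 stuck-at-1, G2 inverted output, G7 stuck-at-1, G7 inverted output, G10 stuck-at-0, G10 inverted output}.
Test 2 (A=0, B=1, C=1, D=1, E=0): fault-free G1=0, G2=1, G3=1, G4=0, G5=0, G6=0, G7=0, G8=1, G9=1, G10=1, G11=0 → Y1=1, Y2=0; observed Y1=1, Y2=0. Eliminates G7 stuck-at-1, G7 inverted output, G10 stuck-at-0, G10 inverted output.
Test 3 (A=1, B=1, C=0, D=1, E=1): fault-free G1=0, G2=1, G3=1, G4=1, G5=0, G6=0, G7=1, G8=1, G9=1, G10=0, G11=1 → Y1=0, Y2=1; observed Y1=1, Y2=0. Eliminates G2 stuck-at-1.
Only G2 inverted output is consistent with every test.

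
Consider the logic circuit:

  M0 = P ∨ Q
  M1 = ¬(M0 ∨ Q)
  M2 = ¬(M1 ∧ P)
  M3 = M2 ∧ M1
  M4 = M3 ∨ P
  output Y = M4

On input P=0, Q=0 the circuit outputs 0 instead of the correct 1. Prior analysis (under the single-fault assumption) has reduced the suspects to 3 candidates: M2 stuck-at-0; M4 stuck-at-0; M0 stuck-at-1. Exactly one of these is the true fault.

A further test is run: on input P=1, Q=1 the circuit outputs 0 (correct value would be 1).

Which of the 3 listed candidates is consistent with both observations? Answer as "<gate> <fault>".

Evaluate each candidate on input P=1, Q=1:
  M2 stuck-at-0: M0=1, M1=0, M2=0 [stuck-at-0], M3=0, M4=1 → 1 — eliminated
  M4 stuck-at-0: M0=1, M1=0, M2=1, M3=0, M4=0 [stuck-at-0] → 0 — matches
  M0 stuck-at-1: M0=1 [stuck-at-1], M1=0, M2=1, M3=0, M4=1 → 1 — eliminated
Only M4 stuck-at-0 reproduces the observed 0.

M4 stuck-at-0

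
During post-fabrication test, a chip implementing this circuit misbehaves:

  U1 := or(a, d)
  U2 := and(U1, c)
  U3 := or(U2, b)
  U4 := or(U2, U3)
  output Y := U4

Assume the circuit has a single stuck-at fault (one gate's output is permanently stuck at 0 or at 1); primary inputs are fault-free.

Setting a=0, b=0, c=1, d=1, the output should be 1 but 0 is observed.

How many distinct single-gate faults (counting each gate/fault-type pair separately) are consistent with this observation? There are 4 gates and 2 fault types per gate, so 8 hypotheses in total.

3

Fault-free: U1=1, U2=1, U3=1, U4=1 → 1. Observed 0.
  U1 stuck-at-0: output 0 ✓
  U1 stuck-at-1: output 1 ✗
  U2 stuck-at-0: output 0 ✓
  U2 stuck-at-1: output 1 ✗
  U3 stuck-at-0: output 1 ✗
  U3 stuck-at-1: output 1 ✗
  U4 stuck-at-0: output 0 ✓
  U4 stuck-at-1: output 1 ✗
Consistent faults: {U1 stuck-at-0, U2 stuck-at-0, U4 stuck-at-0} — 3 in all.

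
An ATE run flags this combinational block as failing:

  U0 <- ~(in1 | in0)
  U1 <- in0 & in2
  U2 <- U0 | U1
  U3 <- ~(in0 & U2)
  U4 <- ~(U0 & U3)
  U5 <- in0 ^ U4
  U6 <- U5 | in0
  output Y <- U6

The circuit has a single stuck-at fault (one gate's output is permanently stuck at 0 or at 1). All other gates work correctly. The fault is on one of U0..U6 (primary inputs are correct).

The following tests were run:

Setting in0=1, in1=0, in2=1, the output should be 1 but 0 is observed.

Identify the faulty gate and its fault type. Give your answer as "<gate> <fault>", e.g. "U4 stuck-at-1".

Fault-free values for test 1 (in0=1, in1=0, in2=1): U0=0, U1=1, U2=1, U3=0, U4=1, U5=0, U6=1, giving Y=1. Observed 0.
Test 1: faults giving observed 0 are {U6 stuck-at-0}.
Only U6 stuck-at-0 is consistent with every test.

U6 stuck-at-0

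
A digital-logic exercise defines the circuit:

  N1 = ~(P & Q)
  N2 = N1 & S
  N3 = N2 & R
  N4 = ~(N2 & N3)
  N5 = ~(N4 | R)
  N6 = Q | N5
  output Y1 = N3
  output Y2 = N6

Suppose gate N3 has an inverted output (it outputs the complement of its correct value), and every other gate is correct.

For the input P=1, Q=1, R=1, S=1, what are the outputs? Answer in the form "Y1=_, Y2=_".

Propagate with N3 forced: N1=0, N2=0, N3=1 [inverted output], N4=1, N5=0, N6=1.
So the outputs are Y1=1, Y2=1. (Without the fault they would be Y1=0, Y2=1.)

Y1=1, Y2=1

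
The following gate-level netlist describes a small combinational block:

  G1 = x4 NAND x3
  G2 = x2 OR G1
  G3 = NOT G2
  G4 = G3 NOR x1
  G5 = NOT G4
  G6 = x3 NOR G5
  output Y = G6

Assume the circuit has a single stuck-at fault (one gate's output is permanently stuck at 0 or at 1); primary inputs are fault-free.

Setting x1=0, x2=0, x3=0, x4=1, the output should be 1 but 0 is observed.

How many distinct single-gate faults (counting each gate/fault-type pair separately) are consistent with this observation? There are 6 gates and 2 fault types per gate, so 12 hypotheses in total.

6

Fault-free: G1=1, G2=1, G3=0, G4=1, G5=0, G6=1 → 1. Observed 0.
  G1 stuck-at-0: output 0 ✓
  G1 stuck-at-1: output 1 ✗
  G2 stuck-at-0: output 0 ✓
  G2 stuck-at-1: output 1 ✗
  G3 stuck-at-0: output 1 ✗
  G3 stuck-at-1: output 0 ✓
  G4 stuck-at-0: output 0 ✓
  G4 stuck-at-1: output 1 ✗
  G5 stuck-at-0: output 1 ✗
  G5 stuck-at-1: output 0 ✓
  G6 stuck-at-0: output 0 ✓
  G6 stuck-at-1: output 1 ✗
Consistent faults: {G1 stuck-at-0, G2 stuck-at-0, G3 stuck-at-1, G4 stuck-at-0, G5 stuck-at-1, G6 stuck-at-0} — 6 in all.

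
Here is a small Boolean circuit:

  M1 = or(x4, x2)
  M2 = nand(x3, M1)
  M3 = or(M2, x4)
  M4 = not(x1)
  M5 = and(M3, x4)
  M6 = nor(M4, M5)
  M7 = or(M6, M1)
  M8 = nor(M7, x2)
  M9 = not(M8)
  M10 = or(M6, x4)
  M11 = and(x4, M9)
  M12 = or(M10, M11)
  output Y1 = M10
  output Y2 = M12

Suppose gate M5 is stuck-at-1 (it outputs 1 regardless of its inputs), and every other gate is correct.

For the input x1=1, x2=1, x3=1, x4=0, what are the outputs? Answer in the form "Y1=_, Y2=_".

Y1=0, Y2=0

Propagate with M5 forced: M1=1, M2=0, M3=0, M4=0, M5=1 [stuck-at-1], M6=0, M7=1, M8=0, M9=1, M10=0, M11=0, M12=0.
So the outputs are Y1=0, Y2=0. (Without the fault they would be Y1=1, Y2=1.)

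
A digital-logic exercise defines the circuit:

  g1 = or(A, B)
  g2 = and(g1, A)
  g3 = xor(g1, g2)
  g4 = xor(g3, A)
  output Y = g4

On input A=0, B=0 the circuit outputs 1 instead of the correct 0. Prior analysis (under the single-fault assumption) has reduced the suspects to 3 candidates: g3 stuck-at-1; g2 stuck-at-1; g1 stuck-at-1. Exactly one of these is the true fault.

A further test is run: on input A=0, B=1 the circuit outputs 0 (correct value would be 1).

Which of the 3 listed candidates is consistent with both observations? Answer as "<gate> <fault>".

g2 stuck-at-1

Evaluate each candidate on input A=0, B=1:
  g3 stuck-at-1: g1=1, g2=0, g3=1 [stuck-at-1], g4=1 → 1 — eliminated
  g2 stuck-at-1: g1=1, g2=1 [stuck-at-1], g3=0, g4=0 → 0 — matches
  g1 stuck-at-1: g1=1 [stuck-at-1], g2=0, g3=1, g4=1 → 1 — eliminated
Only g2 stuck-at-1 reproduces the observed 0.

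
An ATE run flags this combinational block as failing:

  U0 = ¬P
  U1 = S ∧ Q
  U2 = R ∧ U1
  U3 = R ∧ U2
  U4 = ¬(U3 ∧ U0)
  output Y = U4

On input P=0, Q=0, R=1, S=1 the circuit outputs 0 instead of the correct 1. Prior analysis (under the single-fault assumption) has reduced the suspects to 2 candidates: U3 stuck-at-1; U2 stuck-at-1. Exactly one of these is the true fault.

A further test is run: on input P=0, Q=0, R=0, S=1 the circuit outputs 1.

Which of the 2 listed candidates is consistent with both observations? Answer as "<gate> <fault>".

Evaluate each candidate on input P=0, Q=0, R=0, S=1:
  U3 stuck-at-1: U0=1, U1=0, U2=0, U3=1 [stuck-at-1], U4=0 → 0 — eliminated
  U2 stuck-at-1: U0=1, U1=0, U2=1 [stuck-at-1], U3=0, U4=1 → 1 — matches
Only U2 stuck-at-1 reproduces the observed 1.

U2 stuck-at-1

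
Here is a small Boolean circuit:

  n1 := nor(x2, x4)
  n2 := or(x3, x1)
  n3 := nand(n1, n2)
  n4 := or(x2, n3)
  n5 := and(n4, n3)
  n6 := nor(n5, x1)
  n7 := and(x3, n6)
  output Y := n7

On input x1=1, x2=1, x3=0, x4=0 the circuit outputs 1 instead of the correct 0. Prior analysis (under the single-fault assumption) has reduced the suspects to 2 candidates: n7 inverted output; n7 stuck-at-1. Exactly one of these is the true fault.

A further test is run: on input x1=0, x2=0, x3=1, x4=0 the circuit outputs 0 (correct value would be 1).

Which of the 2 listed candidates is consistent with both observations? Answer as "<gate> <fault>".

n7 inverted output

Evaluate each candidate on input x1=0, x2=0, x3=1, x4=0:
  n7 inverted output: n1=1, n2=1, n3=0, n4=0, n5=0, n6=1, n7=0 [inverted output] → 0 — matches
  n7 stuck-at-1: n1=1, n2=1, n3=0, n4=0, n5=0, n6=1, n7=1 [stuck-at-1] → 1 — eliminated
Only n7 inverted output reproduces the observed 0.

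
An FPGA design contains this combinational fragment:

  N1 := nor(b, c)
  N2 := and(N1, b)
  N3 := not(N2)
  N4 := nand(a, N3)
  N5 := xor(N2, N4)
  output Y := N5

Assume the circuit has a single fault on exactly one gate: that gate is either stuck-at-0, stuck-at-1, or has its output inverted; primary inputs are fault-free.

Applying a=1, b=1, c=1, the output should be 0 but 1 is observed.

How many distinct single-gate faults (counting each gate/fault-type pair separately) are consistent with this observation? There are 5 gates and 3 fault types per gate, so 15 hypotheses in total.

6

Fault-free: N1=0, N2=0, N3=1, N4=0, N5=0 → 0. Observed 1.
  N1: none of the 3 fault types match ✗
  N2: none of the 3 fault types match ✗
  N3: stuck-at-0, inverted output ✓; others ✗
  N4: stuck-at-1, inverted output ✓; others ✗
  N5: stuck-at-1, inverted output ✓; others ✗
Consistent faults: {N3 stuck-at-0, N3 inverted output, N4 stuck-at-1, N4 inverted output, N5 stuck-at-1, N5 inverted output} — 6 in all.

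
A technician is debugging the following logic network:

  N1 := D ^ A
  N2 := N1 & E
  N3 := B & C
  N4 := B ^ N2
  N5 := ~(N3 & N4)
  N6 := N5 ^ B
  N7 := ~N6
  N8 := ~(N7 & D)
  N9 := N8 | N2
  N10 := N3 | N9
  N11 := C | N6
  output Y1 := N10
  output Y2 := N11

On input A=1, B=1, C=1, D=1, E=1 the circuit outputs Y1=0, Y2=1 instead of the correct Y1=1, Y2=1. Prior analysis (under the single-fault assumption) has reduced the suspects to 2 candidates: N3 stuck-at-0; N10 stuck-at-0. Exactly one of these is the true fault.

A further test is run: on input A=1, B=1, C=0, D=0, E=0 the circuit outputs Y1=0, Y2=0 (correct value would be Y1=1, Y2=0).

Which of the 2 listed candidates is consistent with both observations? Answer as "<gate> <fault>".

Evaluate each candidate on input A=1, B=1, C=0, D=0, E=0:
  N3 stuck-at-0: N1=1, N2=0, N3=0 [stuck-at-0], N4=1, N5=1, N6=0, N7=1, N8=1, N9=1, N10=1, N11=0 → Y1=1, Y2=0 — eliminated
  N10 stuck-at-0: N1=1, N2=0, N3=0, N4=1, N5=1, N6=0, N7=1, N8=1, N9=1, N10=0 [stuck-at-0], N11=0 → Y1=0, Y2=0 — matches
Only N10 stuck-at-0 reproduces the observed Y1=0, Y2=0.

N10 stuck-at-0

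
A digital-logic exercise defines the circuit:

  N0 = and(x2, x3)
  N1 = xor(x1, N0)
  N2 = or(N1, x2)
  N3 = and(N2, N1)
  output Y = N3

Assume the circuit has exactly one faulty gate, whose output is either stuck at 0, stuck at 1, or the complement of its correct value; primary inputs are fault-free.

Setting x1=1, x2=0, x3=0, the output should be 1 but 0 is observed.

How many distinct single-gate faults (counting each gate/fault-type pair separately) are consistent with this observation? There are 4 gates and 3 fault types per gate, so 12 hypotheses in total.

8

Fault-free: N0=0, N1=1, N2=1, N3=1 → 1. Observed 0.
  N0 stuck-at-0: output 1 ✗
  N0 stuck-at-1: output 0 ✓
  N0 inverted output: output 0 ✓
  N1 stuck-at-0: output 0 ✓
  N1 stuck-at-1: output 1 ✗
  N1 inverted output: output 0 ✓
  N2 stuck-at-0: output 0 ✓
  N2 stuck-at-1: output 1 ✗
  N2 inverted output: output 0 ✓
  N3 stuck-at-0: output 0 ✓
  N3 stuck-at-1: output 1 ✗
  N3 inverted output: output 0 ✓
Consistent faults: {N0 stuck-at-1, N0 inverted output, N1 stuck-at-0, N1 inverted output, N2 stuck-at-0, N2 inverted output, N3 stuck-at-0, N3 inverted output} — 8 in all.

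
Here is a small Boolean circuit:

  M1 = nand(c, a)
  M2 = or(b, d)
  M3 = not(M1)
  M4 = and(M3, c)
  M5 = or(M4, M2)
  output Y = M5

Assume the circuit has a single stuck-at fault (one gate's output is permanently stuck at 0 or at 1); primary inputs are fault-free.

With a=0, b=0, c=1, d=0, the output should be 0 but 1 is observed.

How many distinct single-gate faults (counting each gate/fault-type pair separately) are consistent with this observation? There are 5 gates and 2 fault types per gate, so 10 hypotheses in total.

5

Fault-free: M1=1, M2=0, M3=0, M4=0, M5=0 → 0. Observed 1.
  M1 stuck-at-0: output 1 ✓
  M1 stuck-at-1: output 0 ✗
  M2 stuck-at-0: output 0 ✗
  M2 stuck-at-1: output 1 ✓
  M3 stuck-at-0: output 0 ✗
  M3 stuck-at-1: output 1 ✓
  M4 stuck-at-0: output 0 ✗
  M4 stuck-at-1: output 1 ✓
  M5 stuck-at-0: output 0 ✗
  M5 stuck-at-1: output 1 ✓
Consistent faults: {M1 stuck-at-0, M2 stuck-at-1, M3 stuck-at-1, M4 stuck-at-1, M5 stuck-at-1} — 5 in all.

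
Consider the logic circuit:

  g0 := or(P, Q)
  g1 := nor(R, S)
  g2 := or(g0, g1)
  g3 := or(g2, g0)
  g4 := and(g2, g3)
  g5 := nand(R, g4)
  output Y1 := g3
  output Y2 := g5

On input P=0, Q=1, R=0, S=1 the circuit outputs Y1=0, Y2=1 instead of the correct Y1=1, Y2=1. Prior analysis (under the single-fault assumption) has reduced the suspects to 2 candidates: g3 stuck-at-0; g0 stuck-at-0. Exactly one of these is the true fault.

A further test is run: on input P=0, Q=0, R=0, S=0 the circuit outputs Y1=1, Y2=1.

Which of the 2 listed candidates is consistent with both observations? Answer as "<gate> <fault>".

g0 stuck-at-0

Evaluate each candidate on input P=0, Q=0, R=0, S=0:
  g3 stuck-at-0: g0=0, g1=1, g2=1, g3=0 [stuck-at-0], g4=0, g5=1 → Y1=0, Y2=1 — eliminated
  g0 stuck-at-0: g0=0 [stuck-at-0], g1=1, g2=1, g3=1, g4=1, g5=1 → Y1=1, Y2=1 — matches
Only g0 stuck-at-0 reproduces the observed Y1=1, Y2=1.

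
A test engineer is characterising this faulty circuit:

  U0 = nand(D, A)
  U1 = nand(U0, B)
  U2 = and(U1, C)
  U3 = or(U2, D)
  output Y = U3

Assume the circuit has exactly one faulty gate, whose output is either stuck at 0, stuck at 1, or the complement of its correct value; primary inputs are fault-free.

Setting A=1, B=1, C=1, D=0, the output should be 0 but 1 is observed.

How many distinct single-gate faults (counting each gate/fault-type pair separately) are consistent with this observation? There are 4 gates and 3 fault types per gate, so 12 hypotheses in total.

8

Fault-free: U0=1, U1=0, U2=0, U3=0 → 0. Observed 1.
  U0 stuck-at-0: output 1 ✓
  U0 stuck-at-1: output 0 ✗
  U0 inverted output: output 1 ✓
  U1 stuck-at-0: output 0 ✗
  U1 stuck-at-1: output 1 ✓
  U1 inverted output: output 1 ✓
  U2 stuck-at-0: output 0 ✗
  U2 stuck-at-1: output 1 ✓
  U2 inverted output: output 1 ✓
  U3 stuck-at-0: output 0 ✗
  U3 stuck-at-1: output 1 ✓
  U3 inverted output: output 1 ✓
Consistent faults: {U0 stuck-at-0, U0 inverted output, U1 stuck-at-1, U1 inverted output, U2 stuck-at-1, U2 inverted output, U3 stuck-at-1, U3 inverted output} — 8 in all.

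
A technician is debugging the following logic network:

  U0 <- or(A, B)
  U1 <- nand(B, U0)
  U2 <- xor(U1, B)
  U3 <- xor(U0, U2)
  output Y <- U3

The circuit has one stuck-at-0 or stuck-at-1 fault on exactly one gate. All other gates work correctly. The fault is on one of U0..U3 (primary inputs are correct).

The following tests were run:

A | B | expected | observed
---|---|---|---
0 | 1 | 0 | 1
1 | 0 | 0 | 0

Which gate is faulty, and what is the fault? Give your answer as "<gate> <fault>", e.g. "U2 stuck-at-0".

Fault-free values for test 1 (A=0, B=1): U0=1, U1=0, U2=1, U3=0, giving Y=0. Observed 1.
Test 1: faults giving observed 1 are {U1 stuck-at-1, U2 stuck-at-0, U3 stuck-at-1}.
Test 2 (A=1, B=0): fault-free U0=1, U1=1, U2=1, U3=0 → 0; observed 0. Eliminates U2 stuck-at-0, U3 stuck-at-1.
Only U1 stuck-at-1 is consistent with every test.

U1 stuck-at-1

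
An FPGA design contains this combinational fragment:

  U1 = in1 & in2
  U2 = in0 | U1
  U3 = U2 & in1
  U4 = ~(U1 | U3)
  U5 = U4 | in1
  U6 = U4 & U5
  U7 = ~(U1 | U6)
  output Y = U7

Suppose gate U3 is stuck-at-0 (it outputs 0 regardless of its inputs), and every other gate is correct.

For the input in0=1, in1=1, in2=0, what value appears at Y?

Propagate with U3 forced: U1=0, U2=1, U3=0 [stuck-at-0], U4=1, U5=1, U6=1, U7=0.
So Y = 0. (Without the fault it would be 1.)

0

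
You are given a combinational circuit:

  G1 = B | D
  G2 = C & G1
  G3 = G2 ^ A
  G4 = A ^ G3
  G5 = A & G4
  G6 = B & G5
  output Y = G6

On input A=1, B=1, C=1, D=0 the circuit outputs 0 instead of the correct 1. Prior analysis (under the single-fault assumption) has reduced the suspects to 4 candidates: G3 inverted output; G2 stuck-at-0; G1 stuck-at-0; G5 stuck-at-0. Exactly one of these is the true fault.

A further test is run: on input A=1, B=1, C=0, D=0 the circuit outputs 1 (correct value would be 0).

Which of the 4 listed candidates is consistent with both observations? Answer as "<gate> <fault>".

G3 inverted output

Evaluate each candidate on input A=1, B=1, C=0, D=0:
  G3 inverted output: G1=1, G2=0, G3=0 [inverted output], G4=1, G5=1, G6=1 → 1 — matches
  G2 stuck-at-0: G1=1, G2=0 [stuck-at-0], G3=1, G4=0, G5=0, G6=0 → 0 — eliminated
  G1 stuck-at-0: G1=0 [stuck-at-0], G2=0, G3=1, G4=0, G5=0, G6=0 → 0 — eliminated
  G5 stuck-at-0: G1=1, G2=0, G3=1, G4=0, G5=0 [stuck-at-0], G6=0 → 0 — eliminated
Only G3 inverted output reproduces the observed 1.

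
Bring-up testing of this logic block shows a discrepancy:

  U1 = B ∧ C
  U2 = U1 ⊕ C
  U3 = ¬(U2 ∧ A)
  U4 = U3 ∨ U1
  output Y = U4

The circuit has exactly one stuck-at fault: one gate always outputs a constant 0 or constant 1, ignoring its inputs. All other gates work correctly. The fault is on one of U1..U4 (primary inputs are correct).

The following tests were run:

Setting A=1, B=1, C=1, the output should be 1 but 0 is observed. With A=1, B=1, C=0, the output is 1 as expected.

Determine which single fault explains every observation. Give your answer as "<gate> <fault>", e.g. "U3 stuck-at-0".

Fault-free values for test 1 (A=1, B=1, C=1): U1=1, U2=0, U3=1, U4=1, giving Y=1. Observed 0.
Test 1: faults giving observed 0 are {U1 stuck-at-0, U4 stuck-at-0}.
Test 2 (A=1, B=1, C=0): fault-free U1=0, U2=0, U3=1, U4=1 → 1; observed 1. Eliminates U4 stuck-at-0.
Only U1 stuck-at-0 is consistent with every test.

U1 stuck-at-0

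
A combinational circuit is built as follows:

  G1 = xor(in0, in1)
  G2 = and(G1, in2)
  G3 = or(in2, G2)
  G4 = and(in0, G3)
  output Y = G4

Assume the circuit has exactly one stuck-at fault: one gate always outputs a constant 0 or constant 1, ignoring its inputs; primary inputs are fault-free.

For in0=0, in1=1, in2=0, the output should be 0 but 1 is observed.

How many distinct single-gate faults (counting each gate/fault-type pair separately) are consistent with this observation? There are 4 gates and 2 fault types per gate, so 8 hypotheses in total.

Fault-free: G1=1, G2=0, G3=0, G4=0 → 0. Observed 1.
  G1 stuck-at-0: output 0 ✗
  G1 stuck-at-1: output 0 ✗
  G2 stuck-at-0: output 0 ✗
  G2 stuck-at-1: output 0 ✗
  G3 stuck-at-0: output 0 ✗
  G3 stuck-at-1: output 0 ✗
  G4 stuck-at-0: output 0 ✗
  G4 stuck-at-1: output 1 ✓
Consistent faults: {G4 stuck-at-1} — 1 in all.

1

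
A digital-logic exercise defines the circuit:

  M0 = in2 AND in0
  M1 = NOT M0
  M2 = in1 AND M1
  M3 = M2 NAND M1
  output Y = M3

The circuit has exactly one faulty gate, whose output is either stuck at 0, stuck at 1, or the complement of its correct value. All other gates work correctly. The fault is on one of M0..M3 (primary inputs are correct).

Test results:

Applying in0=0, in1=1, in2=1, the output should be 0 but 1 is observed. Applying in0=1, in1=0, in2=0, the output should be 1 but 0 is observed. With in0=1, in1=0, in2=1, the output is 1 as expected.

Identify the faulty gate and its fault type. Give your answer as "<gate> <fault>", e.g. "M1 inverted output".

M2 inverted output

Fault-free values for test 1 (in0=0, in1=1, in2=1): M0=0, M1=1, M2=1, M3=0, giving Y=0. Observed 1.
Test 1: faults giving observed 1 are {M0 stuck-at-1, M0 inverted output, M1 stuck-at-0, M1 inverted output, M2 stuck-at-0, M2 inverted output, M3 stuck-at-1, M3 inverted output}.
Test 2 (in0=1, in1=0, in2=0): fault-free M0=0, M1=1, M2=0, M3=1 → 1; observed 0. Eliminates M0 stuck-at-1, M0 inverted output, M1 stuck-at-0, M1 inverted output, M2 stuck-at-0, M3 stuck-at-1.
Test 3 (in0=1, in1=0, in2=1): fault-free M0=1, M1=0, M2=0, M3=1 → 1; observed 1. Eliminates M3 inverted output.
Only M2 inverted output is consistent with every test.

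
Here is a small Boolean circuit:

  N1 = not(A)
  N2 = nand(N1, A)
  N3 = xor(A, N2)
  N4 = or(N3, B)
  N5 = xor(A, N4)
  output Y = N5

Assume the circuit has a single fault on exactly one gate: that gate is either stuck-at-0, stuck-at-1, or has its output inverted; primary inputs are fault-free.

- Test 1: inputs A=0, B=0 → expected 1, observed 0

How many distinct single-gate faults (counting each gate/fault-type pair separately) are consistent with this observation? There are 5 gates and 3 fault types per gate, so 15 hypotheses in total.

Fault-free: N1=1, N2=1, N3=1, N4=1, N5=1 → 1. Observed 0.
  N1: none of the 3 fault types match ✗
  N2: stuck-at-0, inverted output ✓; others ✗
  N3: stuck-at-0, inverted output ✓; others ✗
  N4: stuck-at-0, inverted output ✓; others ✗
  N5: stuck-at-0, inverted output ✓; others ✗
Consistent faults: {N2 stuck-at-0, N2 inverted output, N3 stuck-at-0, N3 inverted output, N4 stuck-at-0, N4 inverted output, N5 stuck-at-0, N5 inverted output} — 8 in all.

8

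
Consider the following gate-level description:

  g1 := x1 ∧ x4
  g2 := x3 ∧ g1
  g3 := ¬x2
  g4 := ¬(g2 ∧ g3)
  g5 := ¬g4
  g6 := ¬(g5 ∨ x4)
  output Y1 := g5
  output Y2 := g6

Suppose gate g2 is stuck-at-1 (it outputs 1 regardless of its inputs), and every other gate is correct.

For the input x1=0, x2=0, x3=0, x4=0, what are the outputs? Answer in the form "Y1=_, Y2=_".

Y1=1, Y2=0

Propagate with g2 forced: g1=0, g2=1 [stuck-at-1], g3=1, g4=0, g5=1, g6=0.
So the outputs are Y1=1, Y2=0. (Without the fault they would be Y1=0, Y2=1.)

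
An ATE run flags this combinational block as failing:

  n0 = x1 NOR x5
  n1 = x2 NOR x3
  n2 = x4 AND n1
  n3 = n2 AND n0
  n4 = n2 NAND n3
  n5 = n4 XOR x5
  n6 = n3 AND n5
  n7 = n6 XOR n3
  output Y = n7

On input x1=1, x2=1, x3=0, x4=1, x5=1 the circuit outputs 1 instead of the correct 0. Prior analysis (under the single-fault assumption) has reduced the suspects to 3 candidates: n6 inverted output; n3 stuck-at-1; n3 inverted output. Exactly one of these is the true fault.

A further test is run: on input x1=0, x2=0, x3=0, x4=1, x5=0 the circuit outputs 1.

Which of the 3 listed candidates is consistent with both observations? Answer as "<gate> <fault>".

Evaluate each candidate on input x1=0, x2=0, x3=0, x4=1, x5=0:
  n6 inverted output: n0=1, n1=1, n2=1, n3=1, n4=0, n5=0, n6=1 [inverted output], n7=0 → 0 — eliminated
  n3 stuck-at-1: n0=1, n1=1, n2=1, n3=1 [stuck-at-1], n4=0, n5=0, n6=0, n7=1 → 1 — matches
  n3 inverted output: n0=1, n1=1, n2=1, n3=0 [inverted output], n4=1, n5=1, n6=0, n7=0 → 0 — eliminated
Only n3 stuck-at-1 reproduces the observed 1.

n3 stuck-at-1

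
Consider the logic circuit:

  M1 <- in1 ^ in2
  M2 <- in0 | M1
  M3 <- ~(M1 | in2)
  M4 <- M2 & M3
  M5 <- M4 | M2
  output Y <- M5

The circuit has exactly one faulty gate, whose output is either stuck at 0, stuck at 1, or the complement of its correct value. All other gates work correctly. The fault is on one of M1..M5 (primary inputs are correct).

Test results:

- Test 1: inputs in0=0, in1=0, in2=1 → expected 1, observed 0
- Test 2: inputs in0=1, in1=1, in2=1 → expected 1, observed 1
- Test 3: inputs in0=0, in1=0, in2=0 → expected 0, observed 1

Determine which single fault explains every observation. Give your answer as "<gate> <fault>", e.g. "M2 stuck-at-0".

Fault-free values for test 1 (in0=0, in1=0, in2=1): M1=1, M2=1, M3=0, M4=0, M5=1, giving Y=1. Observed 0.
Test 1: faults giving observed 0 are {M1 stuck-at-0, M1 inverted output, M2 stuck-at-0, M2 inverted output, M5 stuck-at-0, M5 inverted output}.
Test 2 (in0=1, in1=1, in2=1): fault-free M1=0, M2=1, M3=0, M4=0, M5=1 → 1; observed 1. Eliminates M2 stuck-at-0, M2 inverted output, M5 stuck-at-0, M5 inverted output.
Test 3 (in0=0, in1=0, in2=0): fault-free M1=0, M2=0, M3=1, M4=0, M5=0 → 0; observed 1. Eliminates M1 stuck-at-0.
Only M1 inverted output is consistent with every test.

M1 inverted output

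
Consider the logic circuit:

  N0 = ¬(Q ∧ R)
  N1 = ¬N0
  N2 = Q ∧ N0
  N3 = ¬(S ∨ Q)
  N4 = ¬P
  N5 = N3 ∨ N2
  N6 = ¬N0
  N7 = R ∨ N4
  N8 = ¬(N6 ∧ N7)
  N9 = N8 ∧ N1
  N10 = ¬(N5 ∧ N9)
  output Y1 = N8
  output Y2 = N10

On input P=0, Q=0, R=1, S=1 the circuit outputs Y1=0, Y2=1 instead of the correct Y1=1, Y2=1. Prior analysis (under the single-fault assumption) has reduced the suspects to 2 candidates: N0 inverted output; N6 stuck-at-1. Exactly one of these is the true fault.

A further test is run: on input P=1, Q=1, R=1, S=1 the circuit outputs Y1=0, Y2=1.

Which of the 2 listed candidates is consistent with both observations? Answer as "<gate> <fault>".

Evaluate each candidate on input P=1, Q=1, R=1, S=1:
  N0 inverted output: N0=1 [inverted output], N1=0, N2=1, N3=0, N4=0, N5=1, N6=0, N7=1, N8=1, N9=0, N10=1 → Y1=1, Y2=1 — eliminated
  N6 stuck-at-1: N0=0, N1=1, N2=0, N3=0, N4=0, N5=0, N6=1 [stuck-at-1], N7=1, N8=0, N9=0, N10=1 → Y1=0, Y2=1 — matches
Only N6 stuck-at-1 reproduces the observed Y1=0, Y2=1.

N6 stuck-at-1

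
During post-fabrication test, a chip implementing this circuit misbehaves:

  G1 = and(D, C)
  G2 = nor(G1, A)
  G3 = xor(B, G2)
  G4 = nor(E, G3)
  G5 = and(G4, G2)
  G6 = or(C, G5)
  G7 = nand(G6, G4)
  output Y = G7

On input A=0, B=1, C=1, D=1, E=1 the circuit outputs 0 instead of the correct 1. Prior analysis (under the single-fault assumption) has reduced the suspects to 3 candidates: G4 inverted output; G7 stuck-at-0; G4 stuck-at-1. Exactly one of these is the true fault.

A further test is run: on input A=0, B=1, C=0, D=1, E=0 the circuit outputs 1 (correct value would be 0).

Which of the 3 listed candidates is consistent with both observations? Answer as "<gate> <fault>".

Evaluate each candidate on input A=0, B=1, C=0, D=1, E=0:
  G4 inverted output: G1=0, G2=1, G3=0, G4=0 [inverted output], G5=0, G6=0, G7=1 → 1 — matches
  G7 stuck-at-0: G1=0, G2=1, G3=0, G4=1, G5=1, G6=1, G7=0 [stuck-at-0] → 0 — eliminated
  G4 stuck-at-1: G1=0, G2=1, G3=0, G4=1 [stuck-at-1], G5=1, G6=1, G7=0 → 0 — eliminated
Only G4 inverted output reproduces the observed 1.

G4 inverted output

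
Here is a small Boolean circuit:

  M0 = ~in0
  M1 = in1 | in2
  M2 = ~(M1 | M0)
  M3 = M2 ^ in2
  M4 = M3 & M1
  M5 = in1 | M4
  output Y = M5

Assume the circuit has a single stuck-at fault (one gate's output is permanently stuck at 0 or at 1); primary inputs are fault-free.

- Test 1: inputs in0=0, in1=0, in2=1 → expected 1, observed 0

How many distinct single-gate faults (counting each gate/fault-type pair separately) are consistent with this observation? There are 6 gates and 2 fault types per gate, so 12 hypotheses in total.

5

Fault-free: M0=1, M1=1, M2=0, M3=1, M4=1, M5=1 → 1. Observed 0.
  M0 stuck-at-0: output 1 ✗
  M0 stuck-at-1: output 1 ✗
  M1 stuck-at-0: output 0 ✓
  M1 stuck-at-1: output 1 ✗
  M2 stuck-at-0: output 1 ✗
  M2 stuck-at-1: output 0 ✓
  M3 stuck-at-0: output 0 ✓
  M3 stuck-at-1: output 1 ✗
  M4 stuck-at-0: output 0 ✓
  M4 stuck-at-1: output 1 ✗
  M5 stuck-at-0: output 0 ✓
  M5 stuck-at-1: output 1 ✗
Consistent faults: {M1 stuck-at-0, M2 stuck-at-1, M3 stuck-at-0, M4 stuck-at-0, M5 stuck-at-0} — 5 in all.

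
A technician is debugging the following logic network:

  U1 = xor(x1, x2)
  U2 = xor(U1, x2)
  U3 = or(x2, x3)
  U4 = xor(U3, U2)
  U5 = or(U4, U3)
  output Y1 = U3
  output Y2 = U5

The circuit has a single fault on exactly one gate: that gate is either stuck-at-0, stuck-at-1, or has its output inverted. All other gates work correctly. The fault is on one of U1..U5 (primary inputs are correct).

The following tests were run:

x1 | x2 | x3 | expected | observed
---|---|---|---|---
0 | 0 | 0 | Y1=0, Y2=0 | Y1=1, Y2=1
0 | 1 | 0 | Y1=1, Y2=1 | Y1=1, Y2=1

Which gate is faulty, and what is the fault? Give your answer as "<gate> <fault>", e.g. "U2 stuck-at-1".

Fault-free values for test 1 (x1=0, x2=0, x3=0): U1=0, U2=0, U3=0, U4=0, U5=0, giving Y1=0, Y2=0. Observed Y1=1, Y2=1.
Test 1: faults giving observed Y1=1, Y2=1 are {U3 stuck-at-1, U3 inverted output}.
Test 2 (x1=0, x2=1, x3=0): fault-free U1=1, U2=0, U3=1, U4=1, U5=1 → Y1=1, Y2=1; observed Y1=1, Y2=1. Eliminates U3 inverted output.
Only U3 stuck-at-1 is consistent with every test.

U3 stuck-at-1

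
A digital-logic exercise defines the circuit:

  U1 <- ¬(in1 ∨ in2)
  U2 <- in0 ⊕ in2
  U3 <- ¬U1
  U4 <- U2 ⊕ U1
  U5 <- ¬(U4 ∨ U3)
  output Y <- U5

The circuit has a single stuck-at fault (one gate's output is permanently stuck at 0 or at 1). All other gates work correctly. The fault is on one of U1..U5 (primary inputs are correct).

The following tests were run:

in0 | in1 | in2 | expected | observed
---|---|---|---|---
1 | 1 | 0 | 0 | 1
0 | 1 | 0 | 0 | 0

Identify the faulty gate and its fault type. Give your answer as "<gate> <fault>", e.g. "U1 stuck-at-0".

Fault-free values for test 1 (in0=1, in1=1, in2=0): U1=0, U2=1, U3=1, U4=1, U5=0, giving Y=0. Observed 1.
Test 1: faults giving observed 1 are {U1 stuck-at-1, U5 stuck-at-1}.
Test 2 (in0=0, in1=1, in2=0): fault-free U1=0, U2=0, U3=1, U4=0, U5=0 → 0; observed 0. Eliminates U5 stuck-at-1.
Only U1 stuck-at-1 is consistent with every test.

U1 stuck-at-1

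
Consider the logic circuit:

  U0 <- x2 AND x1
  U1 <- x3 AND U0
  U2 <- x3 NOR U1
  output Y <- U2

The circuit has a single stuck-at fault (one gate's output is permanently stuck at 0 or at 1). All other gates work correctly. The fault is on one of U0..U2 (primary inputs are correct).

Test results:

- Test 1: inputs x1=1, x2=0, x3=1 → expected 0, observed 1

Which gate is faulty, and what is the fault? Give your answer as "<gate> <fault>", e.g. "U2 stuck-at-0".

Fault-free values for test 1 (x1=1, x2=0, x3=1): U0=0, U1=0, U2=0, giving Y=0. Observed 1.
Test 1: faults giving observed 1 are {U2 stuck-at-1}.
Only U2 stuck-at-1 is consistent with every test.

U2 stuck-at-1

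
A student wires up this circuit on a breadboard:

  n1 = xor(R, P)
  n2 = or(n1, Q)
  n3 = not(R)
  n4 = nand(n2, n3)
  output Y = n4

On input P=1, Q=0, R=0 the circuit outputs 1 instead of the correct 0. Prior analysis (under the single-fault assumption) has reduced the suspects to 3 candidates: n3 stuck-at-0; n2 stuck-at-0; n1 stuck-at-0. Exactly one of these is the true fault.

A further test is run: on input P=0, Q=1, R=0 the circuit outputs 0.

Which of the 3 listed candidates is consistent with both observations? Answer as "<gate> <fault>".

Evaluate each candidate on input P=0, Q=1, R=0:
  n3 stuck-at-0: n1=0, n2=1, n3=0 [stuck-at-0], n4=1 → 1 — eliminated
  n2 stuck-at-0: n1=0, n2=0 [stuck-at-0], n3=1, n4=1 → 1 — eliminated
  n1 stuck-at-0: n1=0 [stuck-at-0], n2=1, n3=1, n4=0 → 0 — matches
Only n1 stuck-at-0 reproduces the observed 0.

n1 stuck-at-0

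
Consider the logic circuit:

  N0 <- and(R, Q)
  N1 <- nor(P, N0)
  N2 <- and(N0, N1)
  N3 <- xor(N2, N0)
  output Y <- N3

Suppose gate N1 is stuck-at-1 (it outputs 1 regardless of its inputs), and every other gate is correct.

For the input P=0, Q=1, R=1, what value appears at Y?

Propagate with N1 forced: N0=1, N1=1 [stuck-at-1], N2=1, N3=0.
So Y = 0. (Without the fault it would be 1.)

0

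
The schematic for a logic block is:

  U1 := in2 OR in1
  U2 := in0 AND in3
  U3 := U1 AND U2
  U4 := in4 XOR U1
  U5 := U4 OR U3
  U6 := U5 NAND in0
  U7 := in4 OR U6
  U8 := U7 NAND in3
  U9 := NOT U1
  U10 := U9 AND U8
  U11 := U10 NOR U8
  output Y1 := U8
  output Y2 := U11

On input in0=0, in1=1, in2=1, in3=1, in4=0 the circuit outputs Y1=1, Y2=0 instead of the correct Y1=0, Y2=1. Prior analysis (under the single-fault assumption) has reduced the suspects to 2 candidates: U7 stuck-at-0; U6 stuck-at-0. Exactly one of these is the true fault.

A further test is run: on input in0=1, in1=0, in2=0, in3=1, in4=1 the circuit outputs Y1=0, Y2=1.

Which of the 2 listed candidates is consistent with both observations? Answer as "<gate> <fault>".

U6 stuck-at-0

Evaluate each candidate on input in0=1, in1=0, in2=0, in3=1, in4=1:
  U7 stuck-at-0: U1=0, U2=1, U3=0, U4=1, U5=1, U6=0, U7=0 [stuck-at-0], U8=1, U9=1, U10=1, U11=0 → Y1=1, Y2=0 — eliminated
  U6 stuck-at-0: U1=0, U2=1, U3=0, U4=1, U5=1, U6=0 [stuck-at-0], U7=1, U8=0, U9=1, U10=0, U11=1 → Y1=0, Y2=1 — matches
Only U6 stuck-at-0 reproduces the observed Y1=0, Y2=1.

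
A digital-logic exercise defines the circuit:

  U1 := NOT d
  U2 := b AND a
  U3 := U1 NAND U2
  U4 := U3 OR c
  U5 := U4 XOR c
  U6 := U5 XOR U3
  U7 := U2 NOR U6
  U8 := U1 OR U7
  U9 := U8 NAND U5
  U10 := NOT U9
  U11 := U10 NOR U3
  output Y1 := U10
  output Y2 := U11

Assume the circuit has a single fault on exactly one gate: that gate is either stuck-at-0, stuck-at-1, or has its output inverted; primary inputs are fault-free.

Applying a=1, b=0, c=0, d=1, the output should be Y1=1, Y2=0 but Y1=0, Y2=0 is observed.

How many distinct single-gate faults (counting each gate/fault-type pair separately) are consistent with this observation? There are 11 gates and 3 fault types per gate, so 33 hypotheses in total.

16

Fault-free: U1=0, U2=0, U3=1, U4=1, U5=1, U6=0, U7=1, U8=1, U9=0, U10=1, U11=0 → Y1=1, Y2=0. Observed Y1=0, Y2=0.
  U1: none of the 3 fault types match ✗
  U2: stuck-at-1, inverted output ✓; others ✗
  U3: none of the 3 fault types match ✗
  U4: stuck-at-0, inverted output ✓; others ✗
  U5: stuck-at-0, inverted output ✓; others ✗
  U6: stuck-at-1, inverted output ✓; others ✗
  U7: stuck-at-0, inverted output ✓; others ✗
  U8: stuck-at-0, inverted output ✓; others ✗
  U9: stuck-at-1, inverted output ✓; others ✗
  U10: stuck-at-0, inverted output ✓; others ✗
  U11: none of the 3 fault types match ✗
Consistent faults: {U2 stuck-at-1, U2 inverted output, U4 stuck-at-0, U4 inverted output, U5 stuck-at-0, U5 inverted output, U6 stuck-at-1, U6 inverted output, U7 stuck-at-0, U7 inverted output, U8 stuck-at-0, U8 inverted output, U9 stuck-at-1, U9 inverted output, U10 stuck-at-0, U10 inverted output} — 16 in all.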